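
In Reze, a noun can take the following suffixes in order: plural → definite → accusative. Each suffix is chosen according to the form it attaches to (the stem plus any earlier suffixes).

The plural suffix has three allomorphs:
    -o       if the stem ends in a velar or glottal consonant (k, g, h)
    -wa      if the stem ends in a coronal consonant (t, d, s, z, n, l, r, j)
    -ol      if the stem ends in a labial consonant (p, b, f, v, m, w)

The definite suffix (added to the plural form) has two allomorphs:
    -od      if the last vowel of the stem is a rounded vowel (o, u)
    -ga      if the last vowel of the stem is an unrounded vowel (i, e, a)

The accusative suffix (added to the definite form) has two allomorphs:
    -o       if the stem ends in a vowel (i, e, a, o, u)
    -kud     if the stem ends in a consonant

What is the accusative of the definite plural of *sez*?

*sez*: final consonant = /z/, coronal → -wa → *sezwa*.
The plural form *sezwa*: last vowel = /a/, an unrounded vowel → -ga → *sezwaga*.
The final sound of the definite form *sezwaga* is /a/, which is a vowel, so the accusative suffix is -o, giving *sezwagao*.

sezwagao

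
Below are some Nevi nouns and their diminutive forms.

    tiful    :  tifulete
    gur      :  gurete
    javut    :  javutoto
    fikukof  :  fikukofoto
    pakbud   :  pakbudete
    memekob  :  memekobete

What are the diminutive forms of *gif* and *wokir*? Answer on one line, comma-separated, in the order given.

gifoto, wokirete

The pattern is voicing of the final consonant: -oto when the stem ends in a voiceless consonant (*javut*, *fikukof*); -ete when the stem ends in a voiced consonant (*tiful*, *gur*, *pakbud*, *memekob*).
*gif*: final consonant = /f/, voiceless → -oto → *gifoto*.
*wokir* — final consonant /r/ (voiced) → -ete → *wokirete*.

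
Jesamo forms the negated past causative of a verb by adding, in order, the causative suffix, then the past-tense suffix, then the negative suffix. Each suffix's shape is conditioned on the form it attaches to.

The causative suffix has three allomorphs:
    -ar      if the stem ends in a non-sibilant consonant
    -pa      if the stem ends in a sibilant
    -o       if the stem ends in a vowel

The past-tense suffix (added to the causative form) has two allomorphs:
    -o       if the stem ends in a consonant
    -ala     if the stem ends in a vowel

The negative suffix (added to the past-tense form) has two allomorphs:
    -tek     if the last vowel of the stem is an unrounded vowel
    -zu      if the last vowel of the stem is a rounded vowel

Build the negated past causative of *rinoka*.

rinokaoalatek

*rinoka* — final sound /a/ (a vowel) → -o → *rinokao*.
The causative form *rinokao* — final sound /o/ (a vowel) → -ala → *rinokaoala*.
The past-tense form *rinokaoala* — last vowel /a/ (an unrounded vowel) → -tek → *rinokaoalatek*.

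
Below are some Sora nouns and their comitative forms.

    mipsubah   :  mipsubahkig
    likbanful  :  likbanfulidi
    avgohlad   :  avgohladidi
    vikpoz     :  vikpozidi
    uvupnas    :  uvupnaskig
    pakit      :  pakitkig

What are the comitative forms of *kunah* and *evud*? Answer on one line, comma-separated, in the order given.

The suffix is conditioned by the final consonant: -kig when the stem ends in a voiceless consonant (*mipsubah*, *uvupnas*, *pakit*); -idi when the stem ends in a voiced consonant (*likbanful*, *avgohlad*, *vikpoz*).
*kunah*: final consonant = /h/, voiceless → -kig → *kunahkig*.
Since the final consonant of *evud* is /d/ (voiced), it takes -idi, giving *evudidi*.

kunahkig, evudidi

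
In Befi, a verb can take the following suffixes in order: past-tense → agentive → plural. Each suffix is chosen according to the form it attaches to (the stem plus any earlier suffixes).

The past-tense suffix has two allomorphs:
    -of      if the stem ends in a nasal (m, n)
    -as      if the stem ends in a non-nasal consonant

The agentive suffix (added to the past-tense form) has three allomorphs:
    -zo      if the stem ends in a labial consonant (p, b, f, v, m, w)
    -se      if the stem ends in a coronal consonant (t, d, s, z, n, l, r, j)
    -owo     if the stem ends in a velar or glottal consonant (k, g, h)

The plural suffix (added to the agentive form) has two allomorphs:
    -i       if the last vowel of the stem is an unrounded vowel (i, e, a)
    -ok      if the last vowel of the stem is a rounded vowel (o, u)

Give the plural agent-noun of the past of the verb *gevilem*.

Since the final consonant of *gevilem* is /m/ (a nasal), it takes -of, giving *gevilemof*.
The past-tense form *gevilemof*: final consonant = /f/, labial → -zo → *gevilemofzo*.
The agentive form *gevilemofzo*: last vowel = /o/, a rounded vowel → -ok → *gevilemofzook*.

gevilemofzook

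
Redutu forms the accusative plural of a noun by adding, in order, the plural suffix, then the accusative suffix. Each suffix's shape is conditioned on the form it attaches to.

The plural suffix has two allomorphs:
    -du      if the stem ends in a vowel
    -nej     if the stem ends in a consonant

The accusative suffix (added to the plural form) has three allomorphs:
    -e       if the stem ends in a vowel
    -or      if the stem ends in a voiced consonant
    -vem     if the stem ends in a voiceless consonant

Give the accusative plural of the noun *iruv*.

iruvnejor

*iruv* — final sound /v/ (a consonant) → -nej → *iruvnej*.
The final sound of the plural form *iruvnej* is /j/, which is a voiced consonant, so the accusative suffix is -or, giving *iruvnejor*.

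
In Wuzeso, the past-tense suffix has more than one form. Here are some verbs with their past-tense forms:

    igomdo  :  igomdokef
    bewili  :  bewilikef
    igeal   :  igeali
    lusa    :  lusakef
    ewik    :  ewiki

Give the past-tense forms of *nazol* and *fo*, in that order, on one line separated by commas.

Looking at the final sound of each stem: -i when the stem ends in a consonant (*igeal*, *ewik*); -kef when the stem ends in a vowel (*igomdo*, *bewili*, *lusa*).
Since the final sound of *nazol* is /l/ (a consonant), it takes -i, giving *nazoli*.
The final sound of *fo* is /o/, which is a vowel, so the suffix is -kef, giving *fokef*.

nazoli, fokef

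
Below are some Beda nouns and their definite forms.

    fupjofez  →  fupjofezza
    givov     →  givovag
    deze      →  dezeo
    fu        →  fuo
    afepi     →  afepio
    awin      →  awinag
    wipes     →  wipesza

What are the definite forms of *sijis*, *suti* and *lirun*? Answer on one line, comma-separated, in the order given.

The alternation tracks the final sound of the stem — -za when the stem ends in a sibilant (*fupjofez*, *wipes*); -ag when the stem ends in a non-sibilant consonant (*givov*, *awin*); -o when the stem ends in a vowel (*deze*, *fu*, *afepi*).
*sijis*: final sound = /s/, a sibilant → -za → *sijisza*.
Since the final sound of *suti* is /i/ (a vowel), it takes -o, giving *sutio*.
Since the final sound of *lirun* is /n/ (a non-sibilant consonant), it takes -ag, giving *lirunag*.

sijisza, sutio, lirunag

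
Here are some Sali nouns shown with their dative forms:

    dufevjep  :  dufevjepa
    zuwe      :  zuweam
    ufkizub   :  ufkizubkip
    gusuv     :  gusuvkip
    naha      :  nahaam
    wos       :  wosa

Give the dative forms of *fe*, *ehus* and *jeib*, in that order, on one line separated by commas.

The pattern is voicing of the final sound: -a when the stem ends in a voiceless consonant (*dufevjep*, *wos*); -kip when the stem ends in a voiced consonant (*ufkizub*, *gusuv*); -am when the stem ends in a vowel (*zuwe*, *naha*).
Since the final sound of *fe* is /e/ (a vowel), it takes -am, giving *feam*.
*ehus* — final sound /s/ (a voiceless consonant) → -a → *ehusa*.
*jeib*: final sound = /b/, a voiced consonant → -kip → *jeibkip*.

feam, ehusa, jeibkip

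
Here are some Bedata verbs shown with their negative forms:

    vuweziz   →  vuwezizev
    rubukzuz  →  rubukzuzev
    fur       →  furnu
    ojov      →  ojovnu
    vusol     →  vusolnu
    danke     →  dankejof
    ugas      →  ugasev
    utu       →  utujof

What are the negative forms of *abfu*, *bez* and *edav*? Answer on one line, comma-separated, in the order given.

abfujof, bezev, edavnu

The suffix is conditioned by the final sound: -ev when the stem ends in a sibilant (*vuweziz*, *rubukzuz*, *ugas*); -nu when the stem ends in a non-sibilant consonant (*fur*, *ojov*, *vusol*); -jof when the stem ends in a vowel (*danke*, *utu*).
*abfu* — final sound /u/ (a vowel) → -jof → *abfujof*.
*bez*: final sound = /z/, a sibilant → -ev → *bezev*.
*edav* — final sound /v/ (a non-sibilant consonant) → -nu → *edavnu*.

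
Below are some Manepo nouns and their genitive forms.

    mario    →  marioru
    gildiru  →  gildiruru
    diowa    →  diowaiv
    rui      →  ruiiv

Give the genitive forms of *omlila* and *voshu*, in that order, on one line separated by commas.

omlilaiv, voshuru

The pattern is rounding harmony: -ru when the last vowel of the stem is a rounded vowel (*mario*, *gildiru*); -iv when the last vowel of the stem is an unrounded vowel (*diowa*, *rui*).
Since the last vowel of *omlila* is /a/ (an unrounded vowel), it takes -iv, giving *omlilaiv*.
The last vowel of *voshu* is /u/, which is a rounded vowel, so the suffix is -ru, giving *voshuru*.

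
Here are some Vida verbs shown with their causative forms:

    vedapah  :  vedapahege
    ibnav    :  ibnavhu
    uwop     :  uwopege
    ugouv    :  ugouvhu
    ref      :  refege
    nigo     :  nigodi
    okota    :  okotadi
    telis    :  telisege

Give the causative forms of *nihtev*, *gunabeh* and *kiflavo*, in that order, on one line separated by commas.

The alternation tracks the final sound of the stem — -ege when the stem ends in a voiceless consonant (*vedapah*, *uwop*, *ref*, *telis*); -hu when the stem ends in a voiced consonant (*ibnav*, *ugouv*); -di when the stem ends in a vowel (*nigo*, *okota*).
The final sound of *nihtev* is /v/, which is a voiced consonant, so the suffix is -hu, giving *nihtevhu*.
*gunabeh* — final sound /h/ (a voiceless consonant) → -ege → *gunabehege*.
The final sound of *kiflavo* is /o/, which is a vowel, so the suffix is -di, giving *kiflavodi*.

nihtevhu, gunabehege, kiflavodi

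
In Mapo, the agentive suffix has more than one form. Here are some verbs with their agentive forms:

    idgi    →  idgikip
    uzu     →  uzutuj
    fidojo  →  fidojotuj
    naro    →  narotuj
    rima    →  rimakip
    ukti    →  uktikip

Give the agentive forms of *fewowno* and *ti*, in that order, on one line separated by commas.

fewownotuj, tikip

The pattern is rounding harmony: -tuj when the last vowel of the stem is a rounded vowel (*uzu*, *fidojo*, *naro*); -kip when the last vowel of the stem is an unrounded vowel (*idgi*, *rima*, *ukti*).
Since the last vowel of *fewowno* is /o/ (a rounded vowel), it takes -tuj, giving *fewownotuj*.
*ti*: last vowel = /i/, an unrounded vowel → -kip → *tikip*.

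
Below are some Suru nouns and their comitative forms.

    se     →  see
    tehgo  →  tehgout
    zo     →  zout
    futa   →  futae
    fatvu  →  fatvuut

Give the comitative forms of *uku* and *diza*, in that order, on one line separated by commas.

ukuut, dizae

The alternation tracks the last vowel of the stem — -ut when the last vowel of the stem is a rounded vowel (*tehgo*, *zo*, *fatvu*); -e when the last vowel of the stem is an unrounded vowel (*se*, *futa*).
*uku* — last vowel /u/ (a rounded vowel) → -ut → *ukuut*.
The last vowel of *diza* is /a/, which is an unrounded vowel, so the suffix is -e, giving *dizae*.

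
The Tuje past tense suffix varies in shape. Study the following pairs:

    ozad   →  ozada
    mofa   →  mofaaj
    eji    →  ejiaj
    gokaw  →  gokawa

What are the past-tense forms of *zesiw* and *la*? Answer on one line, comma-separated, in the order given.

The pattern is consonant vs. vowel: -a when the stem ends in a consonant (*ozad*, *gokaw*); -aj when the stem ends in a vowel (*mofa*, *eji*).
Since the final sound of *zesiw* is /w/ (a consonant), it takes -a, giving *zesiwa*.
Since the final sound of *la* is /a/ (a vowel), it takes -aj, giving *laaj*.

zesiwa, laaj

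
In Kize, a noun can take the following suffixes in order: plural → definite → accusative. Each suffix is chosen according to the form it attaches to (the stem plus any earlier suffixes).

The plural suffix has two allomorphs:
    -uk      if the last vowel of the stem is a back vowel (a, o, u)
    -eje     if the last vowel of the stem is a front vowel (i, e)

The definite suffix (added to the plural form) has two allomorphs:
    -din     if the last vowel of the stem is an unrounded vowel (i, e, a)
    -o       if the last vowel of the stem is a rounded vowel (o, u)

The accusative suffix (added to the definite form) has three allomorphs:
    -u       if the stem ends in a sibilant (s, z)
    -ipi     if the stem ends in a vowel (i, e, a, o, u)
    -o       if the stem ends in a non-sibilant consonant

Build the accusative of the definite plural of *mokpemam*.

mokpemamukoipi

The last vowel of *mokpemam* is /a/, which is a back vowel, so the plural suffix is -uk, giving *mokpemamuk*.
The last vowel of the plural form *mokpemamuk* is /u/, which is a rounded vowel, so the definite suffix is -o, giving *mokpemamuko*.
The definite form *mokpemamuko* — final sound /o/ (a vowel) → -ipi → *mokpemamukoipi*.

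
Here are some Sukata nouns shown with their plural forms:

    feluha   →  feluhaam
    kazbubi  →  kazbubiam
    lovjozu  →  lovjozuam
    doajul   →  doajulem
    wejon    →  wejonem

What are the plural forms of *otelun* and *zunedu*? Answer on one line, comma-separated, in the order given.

The pattern is consonant vs. vowel: -em when the stem ends in a consonant (*doajul*, *wejon*); -am when the stem ends in a vowel (*feluha*, *kazbubi*, *lovjozu*).
The final sound of *otelun* is /n/, which is a consonant, so the suffix is -em, giving *otelunem*.
*zunedu* — final sound /u/ (a vowel) → -am → *zuneduam*.

otelunem, zuneduam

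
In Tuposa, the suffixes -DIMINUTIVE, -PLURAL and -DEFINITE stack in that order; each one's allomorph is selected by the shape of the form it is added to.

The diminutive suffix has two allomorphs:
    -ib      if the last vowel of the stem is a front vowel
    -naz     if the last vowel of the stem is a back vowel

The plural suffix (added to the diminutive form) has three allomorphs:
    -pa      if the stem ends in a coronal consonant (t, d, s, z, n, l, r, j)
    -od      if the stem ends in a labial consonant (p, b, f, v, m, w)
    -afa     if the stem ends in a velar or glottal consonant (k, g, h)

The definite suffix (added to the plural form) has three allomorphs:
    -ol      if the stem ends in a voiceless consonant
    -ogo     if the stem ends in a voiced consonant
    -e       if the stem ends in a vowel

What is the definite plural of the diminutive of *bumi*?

bumiibodogo

*bumi* — last vowel /i/ (a front vowel) → -ib → *bumiib*.
The diminutive form *bumiib*: final consonant = /b/, labial → -od → *bumiibod*.
The plural form *bumiibod*: final sound = /d/, a voiced consonant → -ogo → *bumiibodogo*.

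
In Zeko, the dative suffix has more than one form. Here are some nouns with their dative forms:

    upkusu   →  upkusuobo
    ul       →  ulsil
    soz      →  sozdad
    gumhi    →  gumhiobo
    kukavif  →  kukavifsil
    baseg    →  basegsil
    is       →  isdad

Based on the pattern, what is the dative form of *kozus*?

kozusdad

The pattern is sibilance of the final sound: -dad when the stem ends in a sibilant (*soz*, *is*); -sil when the stem ends in a non-sibilant consonant (*ul*, *kukavif*, *baseg*); -obo when the stem ends in a vowel (*upkusu*, *gumhi*).
*kozus*: final sound = /s/, a sibilant → -dad → *kozusdad*.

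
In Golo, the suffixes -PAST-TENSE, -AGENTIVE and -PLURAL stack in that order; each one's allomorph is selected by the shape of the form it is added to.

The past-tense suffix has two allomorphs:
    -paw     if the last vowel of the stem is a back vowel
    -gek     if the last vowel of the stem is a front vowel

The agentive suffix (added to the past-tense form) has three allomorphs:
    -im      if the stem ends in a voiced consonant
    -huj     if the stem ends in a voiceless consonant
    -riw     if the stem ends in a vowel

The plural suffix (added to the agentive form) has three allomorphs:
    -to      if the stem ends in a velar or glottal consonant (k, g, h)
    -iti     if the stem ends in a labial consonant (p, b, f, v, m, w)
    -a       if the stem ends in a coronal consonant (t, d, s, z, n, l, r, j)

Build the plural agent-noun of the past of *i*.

igekhuja

*i*: last vowel = /i/, a front vowel → -gek → *igek*.
Since the final sound of the past-tense form *igek* is /k/ (a voiceless consonant), it takes -huj, giving *igekhuj*.
The agentive form *igekhuj* — final consonant /j/ (coronal) → -a → *igekhuja*.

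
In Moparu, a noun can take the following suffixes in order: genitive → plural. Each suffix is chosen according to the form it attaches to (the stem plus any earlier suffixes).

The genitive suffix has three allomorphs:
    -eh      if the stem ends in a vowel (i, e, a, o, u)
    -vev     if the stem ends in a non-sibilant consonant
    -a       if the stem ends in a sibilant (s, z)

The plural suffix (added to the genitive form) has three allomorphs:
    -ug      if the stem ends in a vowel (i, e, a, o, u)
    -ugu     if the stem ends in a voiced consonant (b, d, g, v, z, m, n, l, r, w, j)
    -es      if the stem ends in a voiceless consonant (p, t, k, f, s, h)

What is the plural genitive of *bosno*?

The final sound of *bosno* is /o/, which is a vowel, so the genitive suffix is -eh, giving *bosnoeh*.
The final sound of the genitive form *bosnoeh* is /h/, which is a voiceless consonant, so the plural suffix is -es, giving *bosnoehes*.

bosnoehes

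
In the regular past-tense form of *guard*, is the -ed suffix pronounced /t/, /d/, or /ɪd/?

The stem *guard* ends in /t/ or /d/.
The -ed suffix is realized as /ɪd/ after /t, d/; as /t/ after other voiceless consonants; and as /d/ after other voiced sounds.
So -ed on *guard* is pronounced /ɪd/.

/ɪd/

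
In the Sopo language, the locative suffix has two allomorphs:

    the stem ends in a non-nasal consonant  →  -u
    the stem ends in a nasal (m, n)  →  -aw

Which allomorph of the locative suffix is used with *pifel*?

Since the final consonant of *pifel* is /l/ (non-nasal), it takes -u.

-u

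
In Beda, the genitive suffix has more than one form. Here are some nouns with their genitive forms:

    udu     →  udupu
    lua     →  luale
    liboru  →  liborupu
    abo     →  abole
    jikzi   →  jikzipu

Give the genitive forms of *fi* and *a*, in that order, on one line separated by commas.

The alternation tracks the last vowel of the stem — -pu when the last vowel of the stem is a high vowel (*udu*, *liboru*, *jikzi*); -le when the last vowel of the stem is a non-high vowel (*lua*, *abo*).
*fi* — last vowel /i/ (a high vowel) → -pu → *fipu*.
*a*: last vowel = /a/, a non-high vowel → -le → *ale*.

fipu, ale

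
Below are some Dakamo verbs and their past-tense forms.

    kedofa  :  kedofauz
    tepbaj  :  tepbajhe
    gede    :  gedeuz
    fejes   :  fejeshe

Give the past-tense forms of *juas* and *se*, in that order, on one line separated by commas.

juashe, seuz

The pattern is consonant vs. vowel: -he when the stem ends in a consonant (*tepbaj*, *fejes*); -uz when the stem ends in a vowel (*kedofa*, *gede*).
Since the final sound of *juas* is /s/ (a consonant), it takes -he, giving *juashe*.
*se* — final sound /e/ (a vowel) → -uz → *seuz*.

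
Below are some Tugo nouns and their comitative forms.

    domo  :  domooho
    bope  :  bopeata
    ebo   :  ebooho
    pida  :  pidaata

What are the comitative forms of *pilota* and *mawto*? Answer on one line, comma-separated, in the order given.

Looking at the last vowel of each stem: -oho when the last vowel of the stem is a rounded vowel (*domo*, *ebo*); -ata when the last vowel of the stem is an unrounded vowel (*bope*, *pida*).
The last vowel of *pilota* is /a/, which is an unrounded vowel, so the suffix is -ata, giving *pilotaata*.
*mawto*: last vowel = /o/, a rounded vowel → -oho → *mawtooho*.

pilotaata, mawtooho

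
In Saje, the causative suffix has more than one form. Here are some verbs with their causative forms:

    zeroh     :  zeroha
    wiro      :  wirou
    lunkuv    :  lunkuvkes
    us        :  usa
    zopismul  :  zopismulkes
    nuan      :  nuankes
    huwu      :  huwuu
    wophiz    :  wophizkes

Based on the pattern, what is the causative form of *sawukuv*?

sawukuvkes

The pattern is voicing of the final sound: -a when the stem ends in a voiceless consonant (*zeroh*, *us*); -kes when the stem ends in a voiced consonant (*lunkuv*, *zopismul*, *nuan*, *wophiz*); -u when the stem ends in a vowel (*wiro*, *huwu*).
The final sound of *sawukuv* is /v/, which is a voiced consonant, so the suffix is -kes, giving *sawukuvkes*.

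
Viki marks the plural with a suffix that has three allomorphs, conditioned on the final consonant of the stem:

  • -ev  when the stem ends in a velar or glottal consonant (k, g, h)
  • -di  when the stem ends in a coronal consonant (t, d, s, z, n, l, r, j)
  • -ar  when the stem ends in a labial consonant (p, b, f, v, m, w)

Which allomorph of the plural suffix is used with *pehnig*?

*pehnig*: final consonant = /g/, velar/glottal → -ev.

-ev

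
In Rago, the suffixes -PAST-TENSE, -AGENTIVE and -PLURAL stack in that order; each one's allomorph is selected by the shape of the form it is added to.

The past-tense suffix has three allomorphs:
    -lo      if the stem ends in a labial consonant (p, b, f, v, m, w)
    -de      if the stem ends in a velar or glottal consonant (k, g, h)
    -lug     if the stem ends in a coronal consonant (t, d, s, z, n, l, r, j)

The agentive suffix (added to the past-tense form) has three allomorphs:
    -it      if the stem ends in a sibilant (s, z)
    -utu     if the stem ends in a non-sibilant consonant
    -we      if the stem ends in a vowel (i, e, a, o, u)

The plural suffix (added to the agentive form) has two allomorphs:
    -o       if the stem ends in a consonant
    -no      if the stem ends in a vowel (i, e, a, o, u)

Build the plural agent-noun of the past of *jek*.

*jek* — final consonant /k/ (velar/glottal) → -de → *jekde*.
The final sound of the past-tense form *jekde* is /e/, which is a vowel, so the agentive suffix is -we, giving *jekdewe*.
Since the final sound of the agentive form *jekdewe* is /e/ (a vowel), it takes -no, giving *jekdeweno*.

jekdeweno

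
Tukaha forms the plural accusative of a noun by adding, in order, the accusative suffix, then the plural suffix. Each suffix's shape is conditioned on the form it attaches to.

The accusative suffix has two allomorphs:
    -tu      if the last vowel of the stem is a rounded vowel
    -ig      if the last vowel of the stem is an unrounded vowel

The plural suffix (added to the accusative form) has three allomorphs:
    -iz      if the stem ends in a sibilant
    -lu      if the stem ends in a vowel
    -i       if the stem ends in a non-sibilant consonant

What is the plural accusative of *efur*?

*efur*: last vowel = /u/, a rounded vowel → -tu → *efurtu*.
The final sound of the accusative form *efurtu* is /u/, which is a vowel, so the plural suffix is -lu, giving *efurtulu*.

efurtulu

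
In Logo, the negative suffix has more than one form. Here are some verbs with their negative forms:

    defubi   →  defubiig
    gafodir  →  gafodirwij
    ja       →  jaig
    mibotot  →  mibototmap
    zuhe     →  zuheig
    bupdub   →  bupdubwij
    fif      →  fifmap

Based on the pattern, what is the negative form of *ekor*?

ekorwij

The alternation tracks the final sound of the stem — -map when the stem ends in a voiceless consonant (*mibotot*, *fif*); -wij when the stem ends in a voiced consonant (*gafodir*, *bupdub*); -ig when the stem ends in a vowel (*defubi*, *ja*, *zuhe*).
Since the final sound of *ekor* is /r/ (a voiced consonant), it takes -wij, giving *ekorwij*.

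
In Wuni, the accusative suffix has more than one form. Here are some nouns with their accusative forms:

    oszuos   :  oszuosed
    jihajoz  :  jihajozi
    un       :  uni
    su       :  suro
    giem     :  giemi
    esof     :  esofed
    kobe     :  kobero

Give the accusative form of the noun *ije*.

ijero

Looking at the final sound of each stem: -ed when the stem ends in a voiceless consonant (*oszuos*, *esof*); -i when the stem ends in a voiced consonant (*jihajoz*, *un*, *giem*); -ro when the stem ends in a vowel (*su*, *kobe*).
*ije*: final sound = /e/, a vowel → -ro → *ijero*.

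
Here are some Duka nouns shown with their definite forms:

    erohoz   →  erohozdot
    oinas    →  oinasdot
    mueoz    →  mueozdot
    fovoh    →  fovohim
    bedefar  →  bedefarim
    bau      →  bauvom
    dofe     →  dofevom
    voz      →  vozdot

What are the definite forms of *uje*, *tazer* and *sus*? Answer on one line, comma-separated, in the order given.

ujevom, tazerim, susdot

Looking at the final sound of each stem: -dot when the stem ends in a sibilant (*erohoz*, *oinas*, *mueoz*, *voz*); -im when the stem ends in a non-sibilant consonant (*fovoh*, *bedefar*); -vom when the stem ends in a vowel (*bau*, *dofe*).
Since the final sound of *uje* is /e/ (a vowel), it takes -vom, giving *ujevom*.
Since the final sound of *tazer* is /r/ (a non-sibilant consonant), it takes -im, giving *tazerim*.
*sus* — final sound /s/ (a sibilant) → -dot → *susdot*.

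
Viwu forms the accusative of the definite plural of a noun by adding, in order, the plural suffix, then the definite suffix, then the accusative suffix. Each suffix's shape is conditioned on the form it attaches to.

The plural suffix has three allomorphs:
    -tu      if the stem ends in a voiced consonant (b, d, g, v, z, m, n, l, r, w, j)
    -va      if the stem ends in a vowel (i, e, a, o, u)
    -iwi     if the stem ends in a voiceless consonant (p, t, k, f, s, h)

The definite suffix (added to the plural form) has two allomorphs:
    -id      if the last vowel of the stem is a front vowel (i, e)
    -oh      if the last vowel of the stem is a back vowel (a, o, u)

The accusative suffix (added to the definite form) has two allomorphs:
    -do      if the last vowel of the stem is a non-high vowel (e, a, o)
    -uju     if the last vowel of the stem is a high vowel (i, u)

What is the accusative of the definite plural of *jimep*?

*jimep*: final sound = /p/, a voiceless consonant → -iwi → *jimepiwi*.
The plural form *jimepiwi*: last vowel = /i/, a front vowel → -id → *jimepiwiid*.
The definite form *jimepiwiid*: last vowel = /i/, a high vowel → -uju → *jimepiwiiduju*.

jimepiwiiduju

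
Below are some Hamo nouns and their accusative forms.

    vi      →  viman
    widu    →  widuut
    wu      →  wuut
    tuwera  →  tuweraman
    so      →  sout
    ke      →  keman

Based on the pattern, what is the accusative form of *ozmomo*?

ozmomout

The pattern is rounding harmony: -ut when the last vowel of the stem is a rounded vowel (*widu*, *wu*, *so*); -man when the last vowel of the stem is an unrounded vowel (*vi*, *tuwera*, *ke*).
The last vowel of *ozmomo* is /o/, which is a rounded vowel, so the suffix is -ut, giving *ozmomout*.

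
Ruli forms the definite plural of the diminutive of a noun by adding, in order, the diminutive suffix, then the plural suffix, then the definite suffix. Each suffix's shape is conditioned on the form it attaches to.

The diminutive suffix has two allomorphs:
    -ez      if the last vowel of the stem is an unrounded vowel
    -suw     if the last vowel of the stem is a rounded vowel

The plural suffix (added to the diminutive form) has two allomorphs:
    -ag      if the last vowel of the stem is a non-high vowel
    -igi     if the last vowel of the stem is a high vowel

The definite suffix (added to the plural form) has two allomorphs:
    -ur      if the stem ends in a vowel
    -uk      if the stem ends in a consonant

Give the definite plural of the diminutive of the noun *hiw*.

The last vowel of *hiw* is /i/, which is an unrounded vowel, so the diminutive suffix is -ez, giving *hiwez*.
The last vowel of the diminutive form *hiwez* is /e/, which is a non-high vowel, so the plural suffix is -ag, giving *hiwezag*.
The final sound of the plural form *hiwezag* is /g/, which is a consonant, so the definite suffix is -uk, giving *hiwezaguk*.

hiwezaguk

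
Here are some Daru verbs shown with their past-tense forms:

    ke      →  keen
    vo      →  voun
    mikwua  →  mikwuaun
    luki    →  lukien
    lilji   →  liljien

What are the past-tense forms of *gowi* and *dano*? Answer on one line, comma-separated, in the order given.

The alternation tracks the last vowel of the stem — -en when the last vowel of the stem is a front vowel (*ke*, *luki*, *lilji*); -un when the last vowel of the stem is a back vowel (*vo*, *mikwua*).
Since the last vowel of *gowi* is /i/ (a front vowel), it takes -en, giving *gowien*.
Since the last vowel of *dano* is /o/ (a back vowel), it takes -un, giving *danoun*.

gowien, danoun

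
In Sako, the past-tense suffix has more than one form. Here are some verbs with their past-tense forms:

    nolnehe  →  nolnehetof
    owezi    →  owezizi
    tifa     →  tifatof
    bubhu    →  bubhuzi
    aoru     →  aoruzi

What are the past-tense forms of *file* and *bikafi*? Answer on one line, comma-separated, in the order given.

The pattern is height harmony: -zi when the last vowel of the stem is a high vowel (*owezi*, *bubhu*, *aoru*); -tof when the last vowel of the stem is a non-high vowel (*nolnehe*, *tifa*).
*file* — last vowel /e/ (a non-high vowel) → -tof → *filetof*.
Since the last vowel of *bikafi* is /i/ (a high vowel), it takes -zi, giving *bikafizi*.

filetof, bikafizi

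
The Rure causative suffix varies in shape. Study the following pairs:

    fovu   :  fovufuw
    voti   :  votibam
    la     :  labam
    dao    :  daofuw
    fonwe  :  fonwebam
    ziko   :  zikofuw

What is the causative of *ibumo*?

The alternation tracks the last vowel of the stem — -fuw when the last vowel of the stem is a rounded vowel (*fovu*, *dao*, *ziko*); -bam when the last vowel of the stem is an unrounded vowel (*voti*, *la*, *fonwe*).
Since the last vowel of *ibumo* is /o/ (a rounded vowel), it takes -fuw, giving *ibumofuw*.

ibumofuw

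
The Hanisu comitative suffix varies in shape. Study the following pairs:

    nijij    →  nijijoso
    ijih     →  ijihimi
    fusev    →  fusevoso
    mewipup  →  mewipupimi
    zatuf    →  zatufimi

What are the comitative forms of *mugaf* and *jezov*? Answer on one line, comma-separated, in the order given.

mugafimi, jezovoso

Looking at the final consonant of each stem: -imi when the stem ends in a voiceless consonant (*ijih*, *mewipup*, *zatuf*); -oso when the stem ends in a voiced consonant (*nijij*, *fusev*).
Since the final consonant of *mugaf* is /f/ (voiceless), it takes -imi, giving *mugafimi*.
Since the final consonant of *jezov* is /v/ (voiced), it takes -oso, giving *jezovoso*.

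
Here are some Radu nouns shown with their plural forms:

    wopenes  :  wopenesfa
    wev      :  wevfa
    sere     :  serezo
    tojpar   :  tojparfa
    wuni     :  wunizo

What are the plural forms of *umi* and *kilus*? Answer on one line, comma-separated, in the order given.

umizo, kilusfa

Looking at the final sound of each stem: -fa when the stem ends in a consonant (*wopenes*, *wev*, *tojpar*); -zo when the stem ends in a vowel (*sere*, *wuni*).
Since the final sound of *umi* is /i/ (a vowel), it takes -zo, giving *umizo*.
*kilus*: final sound = /s/, a consonant → -fa → *kilusfa*.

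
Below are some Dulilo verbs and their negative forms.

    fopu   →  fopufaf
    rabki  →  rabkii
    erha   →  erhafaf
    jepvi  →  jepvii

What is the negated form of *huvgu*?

huvgufaf

The suffix is conditioned by the last vowel: -i when the last vowel of the stem is a front vowel (*rabki*, *jepvi*); -faf when the last vowel of the stem is a back vowel (*fopu*, *erha*).
The last vowel of *huvgu* is /u/, which is a back vowel, so the suffix is -faf, giving *huvgufaf*.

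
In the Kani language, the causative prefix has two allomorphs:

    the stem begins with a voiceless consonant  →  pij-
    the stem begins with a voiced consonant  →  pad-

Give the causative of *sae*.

*sae* — first consonant /s/ (voiceless) → pij- → *pijsae*.

pijsae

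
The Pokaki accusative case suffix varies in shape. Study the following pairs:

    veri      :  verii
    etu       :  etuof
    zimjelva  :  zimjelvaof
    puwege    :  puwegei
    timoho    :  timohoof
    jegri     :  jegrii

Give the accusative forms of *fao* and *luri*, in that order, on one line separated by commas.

The pattern is front/back vowel harmony: -i when the last vowel of the stem is a front vowel (*veri*, *puwege*, *jegri*); -of when the last vowel of the stem is a back vowel (*etu*, *zimjelva*, *timoho*).
*fao* — last vowel /o/ (a back vowel) → -of → *faoof*.
Since the last vowel of *luri* is /i/ (a front vowel), it takes -i, giving *lurii*.

faoof, lurii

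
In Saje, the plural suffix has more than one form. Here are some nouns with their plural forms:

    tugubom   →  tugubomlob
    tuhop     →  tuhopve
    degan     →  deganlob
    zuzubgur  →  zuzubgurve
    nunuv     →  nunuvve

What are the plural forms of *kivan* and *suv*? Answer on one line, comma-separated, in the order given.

kivanlob, suvve

Looking at the final consonant of each stem: -lob when the stem ends in a nasal (*tugubom*, *degan*); -ve when the stem ends in a non-nasal consonant (*tuhop*, *zuzubgur*, *nunuv*).
*kivan*: final consonant = /n/, a nasal → -lob → *kivanlob*.
Since the final consonant of *suv* is /v/ (non-nasal), it takes -ve, giving *suvve*.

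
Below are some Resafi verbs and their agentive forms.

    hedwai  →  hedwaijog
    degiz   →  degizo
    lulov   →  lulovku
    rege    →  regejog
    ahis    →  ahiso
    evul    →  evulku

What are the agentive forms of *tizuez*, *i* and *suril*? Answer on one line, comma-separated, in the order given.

tizuezo, ijog, surilku

The suffix is conditioned by the final sound: -o when the stem ends in a sibilant (*degiz*, *ahis*); -ku when the stem ends in a non-sibilant consonant (*lulov*, *evul*); -jog when the stem ends in a vowel (*hedwai*, *rege*).
*tizuez* — final sound /z/ (a sibilant) → -o → *tizuezo*.
Since the final sound of *i* is /i/ (a vowel), it takes -jog, giving *ijog*.
*suril* — final sound /l/ (a non-sibilant consonant) → -ku → *surilku*.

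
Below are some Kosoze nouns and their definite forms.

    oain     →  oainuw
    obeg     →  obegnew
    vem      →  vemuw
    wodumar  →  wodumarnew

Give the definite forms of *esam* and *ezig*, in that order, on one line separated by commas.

esamuw, ezignew

The alternation tracks the final consonant of the stem — -uw when the stem ends in a nasal (*oain*, *vem*); -new when the stem ends in a non-nasal consonant (*obeg*, *wodumar*).
*esam* — final consonant /m/ (a nasal) → -uw → *esamuw*.
Since the final consonant of *ezig* is /g/ (non-nasal), it takes -new, giving *ezignew*.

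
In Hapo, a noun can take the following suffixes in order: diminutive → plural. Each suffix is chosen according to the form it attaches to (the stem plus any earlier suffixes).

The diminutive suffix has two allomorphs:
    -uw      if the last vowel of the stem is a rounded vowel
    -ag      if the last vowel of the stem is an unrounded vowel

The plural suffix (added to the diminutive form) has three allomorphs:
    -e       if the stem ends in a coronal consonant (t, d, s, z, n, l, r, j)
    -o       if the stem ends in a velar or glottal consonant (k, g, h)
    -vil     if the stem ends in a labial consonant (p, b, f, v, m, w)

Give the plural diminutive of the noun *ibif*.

Since the last vowel of *ibif* is /i/ (an unrounded vowel), it takes -ag, giving *ibifag*.
The final consonant of the diminutive form *ibifag* is /g/, which is velar/glottal, so the plural suffix is -o, giving *ibifago*.

ibifago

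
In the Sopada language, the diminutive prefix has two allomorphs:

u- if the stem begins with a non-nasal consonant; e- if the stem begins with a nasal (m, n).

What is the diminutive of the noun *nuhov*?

enuhov

*nuhov* — first consonant /n/ (a nasal) → e- → *enuhov*.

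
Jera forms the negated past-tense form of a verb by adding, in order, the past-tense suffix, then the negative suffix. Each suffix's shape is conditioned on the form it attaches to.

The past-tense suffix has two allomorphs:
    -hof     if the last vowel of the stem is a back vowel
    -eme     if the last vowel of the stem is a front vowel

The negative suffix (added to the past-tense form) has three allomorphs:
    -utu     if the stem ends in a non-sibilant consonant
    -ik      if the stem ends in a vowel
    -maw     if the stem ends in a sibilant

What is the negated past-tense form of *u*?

Since the last vowel of *u* is /u/ (a back vowel), it takes -hof, giving *uhof*.
The final sound of the past-tense form *uhof* is /f/, which is a non-sibilant consonant, so the negative suffix is -utu, giving *uhofutu*.

uhofutu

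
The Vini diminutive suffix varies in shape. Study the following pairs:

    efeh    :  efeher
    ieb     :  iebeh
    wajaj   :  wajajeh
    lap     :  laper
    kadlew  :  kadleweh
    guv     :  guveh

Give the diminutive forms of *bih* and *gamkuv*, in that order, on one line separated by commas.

The alternation tracks the final consonant of the stem — -er when the stem ends in a voiceless consonant (*efeh*, *lap*); -eh when the stem ends in a voiced consonant (*ieb*, *wajaj*, *kadlew*, *guv*).
*bih*: final consonant = /h/, voiceless → -er → *biher*.
The final consonant of *gamkuv* is /v/, which is voiced, so the suffix is -eh, giving *gamkuveh*.

biher, gamkuveh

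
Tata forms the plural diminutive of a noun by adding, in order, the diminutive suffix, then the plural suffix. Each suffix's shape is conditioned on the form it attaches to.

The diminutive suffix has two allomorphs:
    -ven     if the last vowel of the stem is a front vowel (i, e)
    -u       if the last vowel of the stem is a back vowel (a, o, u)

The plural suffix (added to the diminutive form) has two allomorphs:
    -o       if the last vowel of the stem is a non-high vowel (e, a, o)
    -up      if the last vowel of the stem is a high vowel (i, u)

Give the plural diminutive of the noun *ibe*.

ibeveno

*ibe* — last vowel /e/ (a front vowel) → -ven → *ibeven*.
Since the last vowel of the diminutive form *ibeven* is /e/ (a non-high vowel), it takes -o, giving *ibeveno*.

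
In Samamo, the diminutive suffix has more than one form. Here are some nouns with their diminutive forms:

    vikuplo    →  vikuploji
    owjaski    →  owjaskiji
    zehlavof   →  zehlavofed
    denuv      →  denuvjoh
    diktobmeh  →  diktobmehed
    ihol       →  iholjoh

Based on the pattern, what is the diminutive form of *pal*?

The alternation tracks the final sound of the stem — -ed when the stem ends in a voiceless consonant (*zehlavof*, *diktobmeh*); -joh when the stem ends in a voiced consonant (*denuv*, *ihol*); -ji when the stem ends in a vowel (*vikuplo*, *owjaski*).
*pal*: final sound = /l/, a voiced consonant → -joh → *paljoh*.

paljoh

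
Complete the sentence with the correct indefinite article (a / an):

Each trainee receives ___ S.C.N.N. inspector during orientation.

an

The indefinite article is chosen by the initial *sound* of the following word, not its spelling.
The initialism *S.C.N.N.* is read letter by letter; the first letter, S, is pronounced /ɛs/, which begins with a vowel sound.
So the article is *an*: Each trainee receives an S.C.N.N. inspector during orientation.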